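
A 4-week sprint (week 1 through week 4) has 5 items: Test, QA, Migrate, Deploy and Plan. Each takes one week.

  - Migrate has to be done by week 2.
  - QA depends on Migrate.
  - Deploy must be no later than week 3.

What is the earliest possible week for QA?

Precedence pushes QA to at least week 2.
QA at week 2 is achievable: Deploy in week 1; Test in week 1; QA in week 2; Migrate in week 1; Plan in week 1.

week 2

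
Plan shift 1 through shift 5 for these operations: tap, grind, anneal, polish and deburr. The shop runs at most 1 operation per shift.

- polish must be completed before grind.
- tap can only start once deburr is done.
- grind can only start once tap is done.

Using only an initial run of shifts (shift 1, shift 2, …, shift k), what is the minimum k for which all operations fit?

5 shifts

The precedence chain requires at least 3 distinct shifts.
With at most 1 per shift and 5 operations, at least 5 shifts are needed.
5 works (last occupied shift: shift 5): for example polish=shift 3, tap=shift 2, anneal=shift 5, deburr=shift 1, grind=shift 4.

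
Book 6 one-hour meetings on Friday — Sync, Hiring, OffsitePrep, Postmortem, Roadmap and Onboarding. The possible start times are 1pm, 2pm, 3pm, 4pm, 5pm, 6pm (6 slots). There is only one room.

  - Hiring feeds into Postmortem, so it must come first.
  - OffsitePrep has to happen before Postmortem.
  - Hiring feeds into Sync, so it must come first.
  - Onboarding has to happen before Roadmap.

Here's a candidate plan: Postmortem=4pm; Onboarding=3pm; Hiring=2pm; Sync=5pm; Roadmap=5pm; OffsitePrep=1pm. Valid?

No — it violates: There is only one room

There is only one room — violated.
Onboarding has to happen before Roadmap — holds.
Hiring feeds into Sync, so it must come first — holds.
Hiring feeds into Postmortem, so it must come first — holds.
OffsitePrep has to happen before Postmortem — holds.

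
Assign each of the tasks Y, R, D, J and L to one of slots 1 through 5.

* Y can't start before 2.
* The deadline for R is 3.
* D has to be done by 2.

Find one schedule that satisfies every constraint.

Y in 2; R in 1; L in 1; D in 1; J in 1

Checking: D=1 in [1,2]; Y=2 in [2,5]; R=1 in [1,3].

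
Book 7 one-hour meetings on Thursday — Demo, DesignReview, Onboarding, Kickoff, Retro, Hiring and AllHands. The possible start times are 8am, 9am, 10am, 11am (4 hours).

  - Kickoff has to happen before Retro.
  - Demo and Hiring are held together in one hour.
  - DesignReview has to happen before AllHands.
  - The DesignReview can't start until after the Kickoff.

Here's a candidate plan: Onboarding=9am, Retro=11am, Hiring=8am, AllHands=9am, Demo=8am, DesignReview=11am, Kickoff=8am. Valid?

Demo and Hiring are held together in one hour — holds.
Kickoff has to happen before Retro — holds.
The DesignReview can't start until after the Kickoff — holds.
DesignReview has to happen before AllHands — violated.

No — it violates: DesignReview has to happen before AllHands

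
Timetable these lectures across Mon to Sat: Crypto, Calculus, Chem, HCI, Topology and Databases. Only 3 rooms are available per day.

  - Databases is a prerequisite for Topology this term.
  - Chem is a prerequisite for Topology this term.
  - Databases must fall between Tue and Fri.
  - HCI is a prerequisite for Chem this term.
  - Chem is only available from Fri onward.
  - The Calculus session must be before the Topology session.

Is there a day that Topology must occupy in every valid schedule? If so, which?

Precedence pushes Topology to at least Sat.
So Topology is pinned to Sat.

Sat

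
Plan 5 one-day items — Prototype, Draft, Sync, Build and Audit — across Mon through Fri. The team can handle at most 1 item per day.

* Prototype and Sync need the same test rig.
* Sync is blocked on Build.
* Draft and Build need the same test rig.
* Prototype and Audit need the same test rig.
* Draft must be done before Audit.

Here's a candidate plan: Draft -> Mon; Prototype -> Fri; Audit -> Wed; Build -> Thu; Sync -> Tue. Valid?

Invalid. Sync is blocked on Build.

Draft must be done before Audit — holds.
Draft and Build need the same test rig — holds.
Prototype and Sync need the same test rig — holds.
Prototype and Audit need the same test rig — holds.
The team can handle at most 1 item per day — holds.
Sync is blocked on Build — violated.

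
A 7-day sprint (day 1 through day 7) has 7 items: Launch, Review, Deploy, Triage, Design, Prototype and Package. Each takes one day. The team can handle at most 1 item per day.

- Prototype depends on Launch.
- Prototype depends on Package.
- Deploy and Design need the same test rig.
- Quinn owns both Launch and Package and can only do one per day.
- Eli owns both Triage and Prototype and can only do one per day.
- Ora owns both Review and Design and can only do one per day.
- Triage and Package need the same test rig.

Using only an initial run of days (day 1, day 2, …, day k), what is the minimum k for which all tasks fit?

The precedence chain requires at least 2 distinct days.
With at most 1 per day and 7 tasks, at least 7 days are needed.
7 works (last occupied day: day 7): for example Package in day 2; Triage in day 6; Prototype in day 3; Design in day 7; Launch in day 1; Deploy in day 5; Review in day 4.

7 days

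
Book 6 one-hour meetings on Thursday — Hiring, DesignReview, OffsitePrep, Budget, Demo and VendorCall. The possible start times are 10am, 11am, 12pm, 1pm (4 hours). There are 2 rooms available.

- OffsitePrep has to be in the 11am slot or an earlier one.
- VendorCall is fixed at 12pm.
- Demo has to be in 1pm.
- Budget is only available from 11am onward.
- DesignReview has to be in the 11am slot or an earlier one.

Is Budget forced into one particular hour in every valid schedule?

No

Budget can be 11am (e.g. OffsitePrep in 10am, Budget in 11am, Demo in 1pm, DesignReview in 10am, Hiring in 11am, VendorCall in 12pm) or 12pm (e.g. Hiring -> 11am; Budget -> 12pm; OffsitePrep -> 10am; Demo -> 1pm; VendorCall -> 12pm; DesignReview -> 10am).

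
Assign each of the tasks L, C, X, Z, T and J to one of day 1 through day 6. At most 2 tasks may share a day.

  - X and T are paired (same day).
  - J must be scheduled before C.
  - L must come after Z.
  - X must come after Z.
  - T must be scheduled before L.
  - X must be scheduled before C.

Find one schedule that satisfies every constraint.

J -> day 1; X -> day 2; L -> day 3; C -> day 3; T -> day 2; Z -> day 1

Checking: X(day 2) before C(day 3); T(day 2) before L(day 3); Z(day 1) before L(day 3); J(day 1) before C(day 3); Z(day 1) before X(day 2); X = T = day 2; max 2 per day (cap 2).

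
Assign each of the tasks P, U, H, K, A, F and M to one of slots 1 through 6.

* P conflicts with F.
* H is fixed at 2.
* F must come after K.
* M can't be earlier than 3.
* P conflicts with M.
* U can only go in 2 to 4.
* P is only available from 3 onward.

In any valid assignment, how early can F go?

Precedence pushes F to at least 2.
F at 2 is achievable: P in 3, M in 4, A in 1, H in 2, F in 2, K in 1, U in 2.

2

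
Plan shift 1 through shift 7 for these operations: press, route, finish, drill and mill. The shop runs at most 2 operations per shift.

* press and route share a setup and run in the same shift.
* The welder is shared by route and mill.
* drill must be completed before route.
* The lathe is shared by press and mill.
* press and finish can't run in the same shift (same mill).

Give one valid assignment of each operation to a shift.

finish=shift 1, press=shift 2, mill=shift 3, drill=shift 1, route=shift 2

Checking: drill(shift 1) before route(shift 2); press(shift 2) != finish(shift 1); press(shift 2) != mill(shift 3); route(shift 2) != mill(shift 3); press = route = shift 2; max 2 per shift (cap 2).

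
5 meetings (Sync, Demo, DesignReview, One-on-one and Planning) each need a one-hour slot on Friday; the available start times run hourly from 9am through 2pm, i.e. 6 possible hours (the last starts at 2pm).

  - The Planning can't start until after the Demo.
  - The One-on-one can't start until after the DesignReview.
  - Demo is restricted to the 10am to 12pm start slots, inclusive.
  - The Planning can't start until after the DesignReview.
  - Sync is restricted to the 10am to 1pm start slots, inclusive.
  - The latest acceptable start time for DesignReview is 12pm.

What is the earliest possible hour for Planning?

Precedence pushes Planning to at least 11am.
Planning at 11am is achievable: DesignReview in 9am, Planning in 11am, One-on-one in 10am, Demo in 10am, Sync in 10am.

11am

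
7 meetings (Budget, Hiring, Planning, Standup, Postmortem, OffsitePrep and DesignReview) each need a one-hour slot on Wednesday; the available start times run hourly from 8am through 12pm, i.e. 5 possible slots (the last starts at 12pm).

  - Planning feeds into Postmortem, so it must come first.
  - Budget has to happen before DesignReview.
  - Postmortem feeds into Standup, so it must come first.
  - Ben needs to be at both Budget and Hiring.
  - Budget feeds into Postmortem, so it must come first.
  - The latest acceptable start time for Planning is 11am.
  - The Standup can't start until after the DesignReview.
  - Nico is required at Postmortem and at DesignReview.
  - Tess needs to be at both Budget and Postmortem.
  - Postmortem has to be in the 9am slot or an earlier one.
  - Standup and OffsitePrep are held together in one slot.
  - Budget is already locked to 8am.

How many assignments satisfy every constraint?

12

Splitting on Hiring: it can be 9am (3), 10am (3), 11am (3), 12pm (3). Listing each branch's schedules as (Budget, Planning, Standup, Postmortem, OffsitePrep, DesignReview):
Hiring=9am: (8am,8am,11am,9am,11am,10am) (8am,8am,12pm,9am,12pm,10am) (8am,8am,12pm,9am,12pm,11am) — 3.
Hiring=10am: (8am,8am,11am,9am,11am,10am) (8am,8am,12pm,9am,12pm,10am) (8am,8am,12pm,9am,12pm,11am) — 3.
Hiring=11am: (8am,8am,11am,9am,11am,10am) (8am,8am,12pm,9am,12pm,10am) (8am,8am,12pm,9am,12pm,11am) — 3.
Hiring=12pm: (8am,8am,11am,9am,11am,10am) (8am,8am,12pm,9am,12pm,10am) (8am,8am,12pm,9am,12pm,11am) — 3.
Summing: 3 + 3 + 3 + 3 = 12.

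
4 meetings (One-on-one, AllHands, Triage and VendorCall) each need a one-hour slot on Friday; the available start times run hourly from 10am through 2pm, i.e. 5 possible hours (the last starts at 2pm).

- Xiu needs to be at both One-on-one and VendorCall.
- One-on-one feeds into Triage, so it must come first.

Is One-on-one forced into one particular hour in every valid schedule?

One-on-one can be 10am (e.g. AllHands=10am, VendorCall=11am, Triage=11am, One-on-one=10am) or 11am (e.g. AllHands -> 10am; Triage -> 12pm; One-on-one -> 11am; VendorCall -> 10am).

No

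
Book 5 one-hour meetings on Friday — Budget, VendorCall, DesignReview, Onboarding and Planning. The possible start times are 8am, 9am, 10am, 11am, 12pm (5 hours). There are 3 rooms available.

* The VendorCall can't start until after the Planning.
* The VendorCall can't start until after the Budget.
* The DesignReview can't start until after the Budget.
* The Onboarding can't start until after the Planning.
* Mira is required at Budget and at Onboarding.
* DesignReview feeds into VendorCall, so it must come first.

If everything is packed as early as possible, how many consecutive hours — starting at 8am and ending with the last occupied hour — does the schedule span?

The precedence chain requires at least 3 distinct hours.
With at most 3 per hour and 5 meetings, at least 2 hours are needed.
3 works (last occupied hour: 10am): for example DesignReview=9am; Planning=8am; Budget=8am; VendorCall=10am; Onboarding=9am.

3 hours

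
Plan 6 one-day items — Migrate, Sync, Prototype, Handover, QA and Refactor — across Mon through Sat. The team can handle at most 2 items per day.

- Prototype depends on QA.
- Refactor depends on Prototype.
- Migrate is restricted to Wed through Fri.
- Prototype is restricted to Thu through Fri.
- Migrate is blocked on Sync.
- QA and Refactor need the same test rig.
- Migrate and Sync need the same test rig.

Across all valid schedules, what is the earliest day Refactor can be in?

Precedence pushes Refactor to at least Fri.
Refactor at Fri is achievable: QA in Mon; Prototype in Thu; Refactor in Fri; Sync in Mon; Migrate in Wed; Handover in Tue.

Fri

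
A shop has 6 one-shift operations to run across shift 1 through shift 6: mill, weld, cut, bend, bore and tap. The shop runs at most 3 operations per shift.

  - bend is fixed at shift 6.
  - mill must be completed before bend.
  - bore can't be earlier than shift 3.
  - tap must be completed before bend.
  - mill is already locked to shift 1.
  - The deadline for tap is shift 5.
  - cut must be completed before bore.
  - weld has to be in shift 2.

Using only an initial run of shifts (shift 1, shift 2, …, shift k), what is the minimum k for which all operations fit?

The precedence chain requires at least 2 distinct shifts.
With at most 3 per shift and 6 operations, at least 2 shifts are needed.
bend can't be placed before shift 6, so the schedule must run through at least shift 6.
6 works (last occupied shift: shift 6): for example mill=shift 1, bend=shift 6, tap=shift 1, cut=shift 1, weld=shift 2, bore=shift 3.

6 shifts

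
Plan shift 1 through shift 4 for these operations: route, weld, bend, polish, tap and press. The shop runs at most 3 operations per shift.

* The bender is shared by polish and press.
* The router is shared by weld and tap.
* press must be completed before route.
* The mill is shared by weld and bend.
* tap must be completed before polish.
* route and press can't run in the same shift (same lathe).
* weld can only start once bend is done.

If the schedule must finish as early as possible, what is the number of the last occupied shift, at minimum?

2

The precedence chain requires at least 2 distinct shifts.
With at most 3 per shift and 6 operations, at least 2 shifts are needed.
2 works (last occupied shift: shift 2): for example polish=shift 2; tap=shift 1; route=shift 2; weld=shift 2; bend=shift 1; press=shift 1.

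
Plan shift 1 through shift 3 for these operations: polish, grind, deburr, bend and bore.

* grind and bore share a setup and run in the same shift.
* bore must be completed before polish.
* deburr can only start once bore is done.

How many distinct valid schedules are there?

15

Splitting on polish: it can be shift 2 (6), shift 3 (9). Listing each branch's schedules as (grind, deburr, bend, bore) by shift number:
polish=shift 2: (1,2,1,1) (1,2,2,1) (1,2,3,1) (1,3,1,1) (1,3,2,1) (1,3,3,1) — 6.
polish=shift 3: (1,2,1,1) (1,2,2,1) (1,2,3,1) (1,3,1,1) (1,3,2,1) (1,3,3,1) (2,3,1,2) (2,3,2,2) (2,3,3,2) — 9.
Summing: 6 + 9 = 15.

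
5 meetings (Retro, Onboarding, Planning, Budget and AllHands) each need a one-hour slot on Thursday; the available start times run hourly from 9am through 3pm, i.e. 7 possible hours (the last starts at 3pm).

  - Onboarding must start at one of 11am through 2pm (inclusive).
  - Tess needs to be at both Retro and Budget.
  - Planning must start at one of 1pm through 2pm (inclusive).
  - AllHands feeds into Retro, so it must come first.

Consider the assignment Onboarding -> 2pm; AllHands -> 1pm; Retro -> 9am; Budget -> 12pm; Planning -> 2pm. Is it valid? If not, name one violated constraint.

Tess needs to be at both Retro and Budget — holds.
Onboarding must start at one of 11am through 2pm (inclusive) — holds.
Planning must start at one of 1pm through 2pm (inclusive) — holds.
AllHands feeds into Retro, so it must come first — violated.

No. AllHands feeds into Retro, so it must come first is not satisfied.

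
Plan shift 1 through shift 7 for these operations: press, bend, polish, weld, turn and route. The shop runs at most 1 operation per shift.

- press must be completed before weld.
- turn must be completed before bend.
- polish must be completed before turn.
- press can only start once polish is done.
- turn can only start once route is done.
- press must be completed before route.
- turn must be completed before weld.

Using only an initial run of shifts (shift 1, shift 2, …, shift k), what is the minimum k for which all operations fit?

The precedence chain requires at least 5 distinct shifts.
With at most 1 per shift and 6 operations, at least 6 shifts are needed.
6 works (last occupied shift: shift 6): for example press in shift 2, turn in shift 4, bend in shift 6, route in shift 3, polish in shift 1, weld in shift 5.

6 shifts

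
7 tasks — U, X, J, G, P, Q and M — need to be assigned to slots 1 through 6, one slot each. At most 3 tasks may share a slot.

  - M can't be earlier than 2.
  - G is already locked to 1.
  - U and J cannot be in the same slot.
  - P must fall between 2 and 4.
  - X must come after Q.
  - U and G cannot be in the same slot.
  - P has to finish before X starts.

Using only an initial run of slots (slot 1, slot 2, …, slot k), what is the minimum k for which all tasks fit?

3

The precedence chain requires at least 2 distinct slots.
With at most 3 per slot and 7 tasks, at least 3 slots are needed.
Propagating the time windows through the other constraints, X can't land before 3, so the schedule must run through at least slot 3.
3 works (last occupied slot: 3): for example Q in 1, M in 2, X in 3, U in 2, J in 1, P in 2, G in 1.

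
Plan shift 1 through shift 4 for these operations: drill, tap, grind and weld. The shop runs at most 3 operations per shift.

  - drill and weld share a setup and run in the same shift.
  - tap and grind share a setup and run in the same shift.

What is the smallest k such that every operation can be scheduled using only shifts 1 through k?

2

With at most 3 per shift and 4 operations, at least 2 shifts are needed.
2 works (last occupied shift: shift 2): for example drill=shift 1; grind=shift 2; tap=shift 2; weld=shift 1.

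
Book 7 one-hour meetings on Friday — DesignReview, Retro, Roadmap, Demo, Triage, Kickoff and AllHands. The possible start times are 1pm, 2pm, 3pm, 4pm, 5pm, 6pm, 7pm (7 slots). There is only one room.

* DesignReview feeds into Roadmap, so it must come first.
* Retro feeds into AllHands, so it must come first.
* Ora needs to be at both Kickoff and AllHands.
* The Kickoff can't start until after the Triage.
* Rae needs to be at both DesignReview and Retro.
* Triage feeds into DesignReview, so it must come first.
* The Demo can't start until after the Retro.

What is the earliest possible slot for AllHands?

Precedence pushes AllHands to at least 2pm.
AllHands at 2pm is achievable: DesignReview -> 4pm, Kickoff -> 7pm, Triage -> 3pm, Roadmap -> 5pm, AllHands -> 2pm, Demo -> 6pm, Retro -> 1pm.

2pm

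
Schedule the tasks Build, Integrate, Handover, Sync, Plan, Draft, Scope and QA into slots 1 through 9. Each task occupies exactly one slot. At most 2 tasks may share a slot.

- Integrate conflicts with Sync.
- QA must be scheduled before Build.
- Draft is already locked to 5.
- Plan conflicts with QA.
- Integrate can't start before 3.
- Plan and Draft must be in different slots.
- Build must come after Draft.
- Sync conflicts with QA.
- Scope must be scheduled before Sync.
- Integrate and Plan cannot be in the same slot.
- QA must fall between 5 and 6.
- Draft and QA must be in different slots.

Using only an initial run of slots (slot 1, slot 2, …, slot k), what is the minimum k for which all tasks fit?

7

The precedence chain requires at least 2 distinct slots.
With at most 2 per slot and 8 tasks, at least 4 slots are needed.
Propagating the time windows through the other constraints, Build can't land before 6, so the schedule must run through at least slot 6.
Could 6 slots be enough, i.e. nothing placed later than 6? No: Draft's window within 6 slots is {5}; QA's window within 6 slots is {5, 6}; Build must come after QA (at 5 or later) → {6}; QA must come before Build (at 6 or earlier) → {5}; QA can't share with Draft (5) → nothing is left.
So 6 slots is not enough.
7 works (last occupied slot: 7): for example Sync in 2; Draft in 5; Handover in 1; Plan in 2; QA in 6; Build in 7; Scope in 1; Integrate in 3.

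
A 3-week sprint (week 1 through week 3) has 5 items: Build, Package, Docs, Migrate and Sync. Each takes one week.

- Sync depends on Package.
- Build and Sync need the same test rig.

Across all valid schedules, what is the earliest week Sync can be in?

week 2

Precedence pushes Sync to at least week 2.
Sync at week 2 is achievable: Build=week 1; Sync=week 2; Docs=week 1; Package=week 1; Migrate=week 1.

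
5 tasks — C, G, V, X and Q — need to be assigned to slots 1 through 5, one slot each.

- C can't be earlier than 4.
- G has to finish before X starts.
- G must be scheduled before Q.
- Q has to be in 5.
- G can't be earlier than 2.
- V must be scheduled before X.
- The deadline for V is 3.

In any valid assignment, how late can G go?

4

G is available from 2; downstream work caps G at 4.
G at 4 is achievable: X -> 5, V -> 1, C -> 4, Q -> 5, G -> 4.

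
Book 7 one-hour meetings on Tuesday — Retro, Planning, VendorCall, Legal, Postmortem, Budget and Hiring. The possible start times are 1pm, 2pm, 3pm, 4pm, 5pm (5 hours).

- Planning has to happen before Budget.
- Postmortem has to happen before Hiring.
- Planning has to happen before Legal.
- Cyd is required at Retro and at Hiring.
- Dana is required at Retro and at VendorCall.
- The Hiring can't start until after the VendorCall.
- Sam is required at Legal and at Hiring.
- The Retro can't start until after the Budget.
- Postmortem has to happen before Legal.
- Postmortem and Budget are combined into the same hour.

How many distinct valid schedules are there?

Splitting on Retro: it can be 3pm (10), 4pm (16), 5pm (16). Listing each branch's schedules as (Planning, VendorCall, Legal, Postmortem, Budget, Hiring):
Retro=3pm: (1pm,1pm,3pm,2pm,2pm,4pm) (1pm,1pm,3pm,2pm,2pm,5pm) (1pm,1pm,4pm,2pm,2pm,5pm) (1pm,1pm,5pm,2pm,2pm,4pm) (1pm,2pm,3pm,2pm,2pm,4pm) (1pm,2pm,3pm,2pm,2pm,5pm) (1pm,2pm,4pm,2pm,2pm,5pm) (1pm,2pm,5pm,2pm,2pm,4pm) (1pm,4pm,3pm,2pm,2pm,5pm) (1pm,4pm,4pm,2pm,2pm,5pm) — 10.
Retro=4pm: (1pm,1pm,3pm,2pm,2pm,5pm) (1pm,1pm,4pm,2pm,2pm,3pm) (1pm,1pm,4pm,2pm,2pm,5pm) (1pm,1pm,4pm,3pm,3pm,5pm) (1pm,1pm,5pm,2pm,2pm,3pm) (1pm,2pm,3pm,2pm,2pm,5pm) (1pm,2pm,4pm,2pm,2pm,3pm) (1pm,2pm,4pm,2pm,2pm,5pm) (1pm,2pm,4pm,3pm,3pm,5pm) (1pm,2pm,5pm,2pm,2pm,3pm) (1pm,3pm,3pm,2pm,2pm,5pm) (1pm,3pm,4pm,2pm,2pm,5pm) (1pm,3pm,4pm,3pm,3pm,5pm) (2pm,1pm,4pm,3pm,3pm,5pm) (2pm,2pm,4pm,3pm,3pm,5pm) (2pm,3pm,4pm,3pm,3pm,5pm) — 16.
Retro=5pm: (1pm,1pm,3pm,2pm,2pm,4pm) (1pm,1pm,4pm,2pm,2pm,3pm) (1pm,1pm,5pm,2pm,2pm,3pm) (1pm,1pm,5pm,2pm,2pm,4pm) (1pm,1pm,5pm,3pm,3pm,4pm) (1pm,2pm,3pm,2pm,2pm,4pm) (1pm,2pm,4pm,2pm,2pm,3pm) (1pm,2pm,5pm,2pm,2pm,3pm) (1pm,2pm,5pm,2pm,2pm,4pm) (1pm,2pm,5pm,3pm,3pm,4pm) (1pm,3pm,3pm,2pm,2pm,4pm) (1pm,3pm,5pm,2pm,2pm,4pm) (1pm,3pm,5pm,3pm,3pm,4pm) (2pm,1pm,5pm,3pm,3pm,4pm) (2pm,2pm,5pm,3pm,3pm,4pm) (2pm,3pm,5pm,3pm,3pm,4pm) — 16.
Summing: 10 + 16 + 16 = 42.

42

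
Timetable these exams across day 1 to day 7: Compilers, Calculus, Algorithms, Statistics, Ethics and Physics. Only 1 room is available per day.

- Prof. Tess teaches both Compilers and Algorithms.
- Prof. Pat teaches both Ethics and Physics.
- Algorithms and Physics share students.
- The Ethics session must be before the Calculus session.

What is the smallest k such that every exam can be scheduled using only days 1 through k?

The precedence chain requires at least 2 distinct days.
With at most 1 per day and 6 exams, at least 6 days are needed.
6 works (last occupied day: day 6): for example Physics=day 6, Statistics=day 5, Ethics=day 1, Compilers=day 3, Algorithms=day 4, Calculus=day 2.

6 days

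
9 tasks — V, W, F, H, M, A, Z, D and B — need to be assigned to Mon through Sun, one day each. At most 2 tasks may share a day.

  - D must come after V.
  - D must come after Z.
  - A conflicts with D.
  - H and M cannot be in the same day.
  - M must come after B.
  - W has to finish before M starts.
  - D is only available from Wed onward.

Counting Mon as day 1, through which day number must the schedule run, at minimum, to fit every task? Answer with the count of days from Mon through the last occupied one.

The precedence chain requires at least 2 distinct days.
With at most 2 per day and 9 tasks, at least 5 days are needed.
D can't be placed before Wed — that is day 3 counting from Mon — so the schedule must run through at least 3 days.
5 works (last occupied day: Fri): for example F=Thu, D=Wed, M=Wed, V=Mon, H=Thu, B=Tue, W=Mon, Z=Tue, A=Fri.

5 days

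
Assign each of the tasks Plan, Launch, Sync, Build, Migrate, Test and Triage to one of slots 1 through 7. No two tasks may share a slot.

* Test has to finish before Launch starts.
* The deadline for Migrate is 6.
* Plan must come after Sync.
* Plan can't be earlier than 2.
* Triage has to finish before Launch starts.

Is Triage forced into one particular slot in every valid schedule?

Triage can be 1 (e.g. Plan -> 3, Build -> 7, Test -> 5, Migrate -> 4, Triage -> 1, Launch -> 6, Sync -> 2) or 2 (e.g. Sync in 1; Build in 7; Test in 5; Triage in 2; Launch in 6; Migrate in 4; Plan in 3).

No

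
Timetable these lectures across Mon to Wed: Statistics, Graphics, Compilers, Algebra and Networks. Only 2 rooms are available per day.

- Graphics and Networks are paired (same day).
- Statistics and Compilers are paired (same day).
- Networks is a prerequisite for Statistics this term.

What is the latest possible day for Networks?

Downstream work caps Networks at Tue.
Networks at Tue is achievable: Algebra -> Mon, Networks -> Tue, Graphics -> Tue, Compilers -> Wed, Statistics -> Wed.

Tue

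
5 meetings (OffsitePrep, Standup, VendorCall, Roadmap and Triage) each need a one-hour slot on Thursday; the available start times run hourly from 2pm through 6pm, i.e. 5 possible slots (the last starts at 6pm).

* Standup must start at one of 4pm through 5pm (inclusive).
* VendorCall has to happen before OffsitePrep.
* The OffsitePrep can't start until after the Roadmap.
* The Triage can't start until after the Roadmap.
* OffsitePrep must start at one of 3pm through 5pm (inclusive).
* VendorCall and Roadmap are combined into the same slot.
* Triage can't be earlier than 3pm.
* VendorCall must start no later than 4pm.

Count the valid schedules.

40

Splitting on OffsitePrep: it can be 3pm (8), 4pm (14), 5pm (18). Listing each branch's schedules as (Standup, VendorCall, Roadmap, Triage):
OffsitePrep=3pm: (4pm,2pm,2pm,3pm) (4pm,2pm,2pm,4pm) (4pm,2pm,2pm,5pm) (4pm,2pm,2pm,6pm) (5pm,2pm,2pm,3pm) (5pm,2pm,2pm,4pm) (5pm,2pm,2pm,5pm) (5pm,2pm,2pm,6pm) — 8.
OffsitePrep=4pm: (4pm,2pm,2pm,3pm) (4pm,2pm,2pm,4pm) (4pm,2pm,2pm,5pm) (4pm,2pm,2pm,6pm) (4pm,3pm,3pm,4pm) (4pm,3pm,3pm,5pm) (4pm,3pm,3pm,6pm) (5pm,2pm,2pm,3pm) (5pm,2pm,2pm,4pm) (5pm,2pm,2pm,5pm) (5pm,2pm,2pm,6pm) (5pm,3pm,3pm,4pm) (5pm,3pm,3pm,5pm) (5pm,3pm,3pm,6pm) — 14.
OffsitePrep=5pm: (4pm,2pm,2pm,3pm) (4pm,2pm,2pm,4pm) (4pm,2pm,2pm,5pm) (4pm,2pm,2pm,6pm) (4pm,3pm,3pm,4pm) (4pm,3pm,3pm,5pm) (4pm,3pm,3pm,6pm) (4pm,4pm,4pm,5pm) (4pm,4pm,4pm,6pm) (5pm,2pm,2pm,3pm) (5pm,2pm,2pm,4pm) (5pm,2pm,2pm,5pm) (5pm,2pm,2pm,6pm) (5pm,3pm,3pm,4pm) (5pm,3pm,3pm,5pm) (5pm,3pm,3pm,6pm) (5pm,4pm,4pm,5pm) (5pm,4pm,4pm,6pm) — 18.
Summing: 8 + 14 + 18 = 40.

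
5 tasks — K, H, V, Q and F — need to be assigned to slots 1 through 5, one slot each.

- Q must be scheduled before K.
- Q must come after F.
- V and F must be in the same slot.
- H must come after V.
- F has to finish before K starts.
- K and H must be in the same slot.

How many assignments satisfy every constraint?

Splitting on K: it can be 3 (1), 4 (3), 5 (6). Listing each branch's schedules as (H, V, Q, F):
K=3: (3,1,2,1) — 1.
K=4: (4,1,2,1) (4,1,3,1) (4,2,3,2) — 3.
K=5: (5,1,2,1) (5,1,3,1) (5,1,4,1) (5,2,3,2) (5,2,4,2) (5,3,4,3) — 6.
Summing: 1 + 3 + 6 = 10.

10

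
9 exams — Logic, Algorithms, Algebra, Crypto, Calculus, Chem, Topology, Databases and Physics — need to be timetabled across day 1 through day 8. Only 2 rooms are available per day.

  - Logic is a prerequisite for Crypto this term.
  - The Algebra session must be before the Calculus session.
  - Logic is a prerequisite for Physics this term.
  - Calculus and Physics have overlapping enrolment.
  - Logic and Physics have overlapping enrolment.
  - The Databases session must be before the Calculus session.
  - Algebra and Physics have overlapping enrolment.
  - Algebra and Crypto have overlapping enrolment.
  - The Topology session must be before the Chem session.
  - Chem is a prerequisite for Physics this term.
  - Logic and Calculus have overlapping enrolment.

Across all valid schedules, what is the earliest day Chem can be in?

day 2

Precedence pushes Chem to at least day 2; downstream work caps Chem at day 7.
Chem at day 2 is achievable: Physics -> day 3; Logic -> day 1; Chem -> day 2; Algebra -> day 2; Algorithms -> day 5; Crypto -> day 4; Databases -> day 3; Topology -> day 1; Calculus -> day 4.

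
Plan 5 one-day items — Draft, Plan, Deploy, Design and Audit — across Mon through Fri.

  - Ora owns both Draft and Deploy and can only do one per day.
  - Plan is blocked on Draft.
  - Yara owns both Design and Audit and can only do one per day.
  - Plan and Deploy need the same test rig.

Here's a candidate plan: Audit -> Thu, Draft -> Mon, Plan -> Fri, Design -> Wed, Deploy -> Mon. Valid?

No. Ora owns both Draft and Deploy and can only do one per day is not satisfied.

Yara owns both Design and Audit and can only do one per day — holds.
Ora owns both Draft and Deploy and can only do one per day — violated.
Plan is blocked on Draft — holds.
Plan and Deploy need the same test rig — holds.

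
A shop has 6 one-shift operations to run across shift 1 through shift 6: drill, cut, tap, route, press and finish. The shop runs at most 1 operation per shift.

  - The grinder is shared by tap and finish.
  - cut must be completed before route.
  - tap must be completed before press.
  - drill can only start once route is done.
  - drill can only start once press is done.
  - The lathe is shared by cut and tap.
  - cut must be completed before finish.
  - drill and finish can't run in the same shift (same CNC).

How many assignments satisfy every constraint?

Splitting on drill: it can be shift 5 (6), shift 6 (20). Listing each branch's schedules as (cut, tap, route, press, finish) by shift number:
drill=shift 5: (1,2,3,4,6) (1,2,4,3,6) (1,3,2,4,6) (2,1,3,4,6) (2,1,4,3,6) (3,1,4,2,6) — 6.
drill=shift 6: (1,2,3,4,5) (1,2,3,5,4) (1,2,4,3,5) (1,2,4,5,3) (1,2,5,3,4) (1,2,5,4,3) (1,3,2,4,5) (1,3,2,5,4) (1,3,4,5,2) (1,3,5,4,2) (1,4,2,5,3) (1,4,3,5,2) (2,1,3,4,5) (2,1,3,5,4) (2,1,4,3,5) (2,1,4,5,3) (2,1,5,3,4) (2,1,5,4,3) (3,1,4,2,5) (3,1,5,2,4) — 20.
Summing: 6 + 20 = 26.

26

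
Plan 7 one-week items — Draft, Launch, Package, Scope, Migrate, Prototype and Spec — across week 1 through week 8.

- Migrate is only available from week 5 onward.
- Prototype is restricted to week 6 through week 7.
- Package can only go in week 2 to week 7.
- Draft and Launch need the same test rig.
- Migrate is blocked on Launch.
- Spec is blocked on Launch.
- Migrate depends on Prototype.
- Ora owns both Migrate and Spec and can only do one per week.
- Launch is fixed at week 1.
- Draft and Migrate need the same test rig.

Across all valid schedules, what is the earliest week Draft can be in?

Draft at week 2 is achievable: Launch=week 1, Spec=week 2, Prototype=week 6, Package=week 2, Migrate=week 7, Scope=week 1, Draft=week 2.
Nothing earlier works — the conflict constraints rule out every week before week 2.

week 2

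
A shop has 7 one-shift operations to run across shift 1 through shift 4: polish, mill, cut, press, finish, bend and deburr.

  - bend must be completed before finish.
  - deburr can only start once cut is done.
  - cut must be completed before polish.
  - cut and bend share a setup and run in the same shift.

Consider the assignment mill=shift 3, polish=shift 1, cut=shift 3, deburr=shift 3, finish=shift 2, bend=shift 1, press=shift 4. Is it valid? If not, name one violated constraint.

No. cut must be completed before polish is not satisfied.

cut and bend share a setup and run in the same shift — violated.
deburr can only start once cut is done — violated.
bend must be completed before finish — holds.
cut must be completed before polish — violated.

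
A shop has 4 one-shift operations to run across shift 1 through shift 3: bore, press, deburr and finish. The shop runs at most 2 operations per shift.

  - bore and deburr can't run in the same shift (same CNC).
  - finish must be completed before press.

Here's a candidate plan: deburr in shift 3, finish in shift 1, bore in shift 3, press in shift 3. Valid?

No — it violates: bore and deburr can't run in the same shift (same CNC)

bore and deburr can't run in the same shift (same CNC) — violated.
The shop runs at most 2 operations per shift — violated.
finish must be completed before press — holds.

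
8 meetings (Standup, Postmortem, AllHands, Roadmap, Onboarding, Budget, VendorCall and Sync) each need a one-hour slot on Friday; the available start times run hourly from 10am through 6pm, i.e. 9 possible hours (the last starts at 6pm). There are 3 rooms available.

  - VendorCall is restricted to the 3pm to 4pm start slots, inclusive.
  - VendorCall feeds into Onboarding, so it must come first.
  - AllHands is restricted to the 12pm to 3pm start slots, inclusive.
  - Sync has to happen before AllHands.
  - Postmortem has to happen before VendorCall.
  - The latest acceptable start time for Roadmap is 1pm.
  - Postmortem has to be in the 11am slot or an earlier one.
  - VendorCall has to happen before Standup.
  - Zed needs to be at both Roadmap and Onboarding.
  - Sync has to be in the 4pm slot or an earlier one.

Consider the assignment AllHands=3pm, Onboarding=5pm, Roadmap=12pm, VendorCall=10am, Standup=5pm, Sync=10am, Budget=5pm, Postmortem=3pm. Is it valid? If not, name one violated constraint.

No — it violates: Postmortem has to happen before VendorCall

VendorCall feeds into Onboarding, so it must come first — holds.
VendorCall has to happen before Standup — holds.
Sync has to happen before AllHands — holds.
Postmortem has to happen before VendorCall — violated.
Sync has to be in the 4pm slot or an earlier one — holds.
The latest acceptable start time for Roadmap is 1pm — holds.
AllHands is restricted to the 12pm to 3pm start slots, inclusive — holds.
There are 3 rooms available — holds.
Zed needs to be at both Roadmap and Onboarding — holds.
Postmortem has to be in the 11am slot or an earlier one — violated.
VendorCall is restricted to the 3pm to 4pm start slots, inclusive — violated.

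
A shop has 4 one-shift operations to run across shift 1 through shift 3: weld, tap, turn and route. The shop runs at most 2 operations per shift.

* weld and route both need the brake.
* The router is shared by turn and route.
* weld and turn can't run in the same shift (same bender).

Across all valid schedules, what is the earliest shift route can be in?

route at shift 1 is achievable: route in shift 1, tap in shift 1, weld in shift 2, turn in shift 3.

shift 1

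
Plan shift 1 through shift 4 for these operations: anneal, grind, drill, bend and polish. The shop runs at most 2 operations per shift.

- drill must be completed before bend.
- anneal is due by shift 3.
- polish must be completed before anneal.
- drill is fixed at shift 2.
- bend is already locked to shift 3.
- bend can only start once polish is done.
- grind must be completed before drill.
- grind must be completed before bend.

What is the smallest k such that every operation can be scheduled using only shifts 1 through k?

The precedence chain requires at least 3 distinct shifts.
With at most 2 per shift and 5 operations, at least 3 shifts are needed.
3 works (last occupied shift: shift 3): for example drill in shift 2, bend in shift 3, grind in shift 1, polish in shift 1, anneal in shift 2.

3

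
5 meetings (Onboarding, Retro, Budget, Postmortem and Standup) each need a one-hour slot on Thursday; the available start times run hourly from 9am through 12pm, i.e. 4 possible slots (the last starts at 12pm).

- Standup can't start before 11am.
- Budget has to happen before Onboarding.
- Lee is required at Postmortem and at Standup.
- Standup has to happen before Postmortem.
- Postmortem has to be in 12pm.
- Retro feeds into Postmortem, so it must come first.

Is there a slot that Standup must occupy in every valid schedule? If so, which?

Standup's window is 11am–12pm.
Postmortem is fixed at 12pm, and Standup can't share a slot with Postmortem.
So Standup must be 11am.

11am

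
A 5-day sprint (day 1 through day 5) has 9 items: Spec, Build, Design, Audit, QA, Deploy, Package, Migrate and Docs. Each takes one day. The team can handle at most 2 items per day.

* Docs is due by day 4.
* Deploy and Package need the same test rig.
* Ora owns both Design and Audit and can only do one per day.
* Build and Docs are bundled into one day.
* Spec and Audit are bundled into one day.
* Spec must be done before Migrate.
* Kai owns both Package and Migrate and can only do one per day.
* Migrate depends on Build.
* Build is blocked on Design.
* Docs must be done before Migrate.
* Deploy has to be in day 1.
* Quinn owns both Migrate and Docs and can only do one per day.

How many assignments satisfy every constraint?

22

Splitting on Spec: it can be day 2 (8), day 3 (8), day 4 (6). Listing each branch's schedules as (Build, Design, Audit, QA, Deploy, Package, Migrate, Docs) by day number:
Spec=day 2: (3,1,2,4,1,4,5,3) (3,1,2,4,1,5,4,3) (3,1,2,5,1,4,5,3) (3,1,2,5,1,5,4,3) (4,1,2,3,1,3,5,4) (4,1,2,5,1,3,5,4) (4,3,2,1,1,3,5,4) (4,3,2,5,1,3,5,4) — 8.
Spec=day 3: (2,1,3,4,1,4,5,2) (2,1,3,4,1,5,4,2) (2,1,3,5,1,4,5,2) (2,1,3,5,1,5,4,2) (4,1,3,2,1,2,5,4) (4,1,3,5,1,2,5,4) (4,2,3,1,1,2,5,4) (4,2,3,5,1,2,5,4) — 8.
Spec=day 4: (2,1,4,3,1,3,5,2) (2,1,4,5,1,3,5,2) (3,1,4,2,1,2,5,3) (3,1,4,5,1,2,5,3) (3,2,4,1,1,2,5,3) (3,2,4,5,1,2,5,3) — 6.
Summing: 8 + 8 + 6 = 22.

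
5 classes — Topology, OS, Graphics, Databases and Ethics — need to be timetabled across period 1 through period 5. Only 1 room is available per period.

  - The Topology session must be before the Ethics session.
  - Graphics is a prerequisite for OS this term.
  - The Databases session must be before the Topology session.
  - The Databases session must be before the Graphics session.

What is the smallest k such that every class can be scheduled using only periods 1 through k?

The precedence chain requires at least 3 distinct periods.
With at most 1 per period and 5 classes, at least 5 periods are needed.
5 works (last occupied period: period 5): for example Ethics in period 5; Topology in period 2; Databases in period 1; Graphics in period 3; OS in period 4.

5 periods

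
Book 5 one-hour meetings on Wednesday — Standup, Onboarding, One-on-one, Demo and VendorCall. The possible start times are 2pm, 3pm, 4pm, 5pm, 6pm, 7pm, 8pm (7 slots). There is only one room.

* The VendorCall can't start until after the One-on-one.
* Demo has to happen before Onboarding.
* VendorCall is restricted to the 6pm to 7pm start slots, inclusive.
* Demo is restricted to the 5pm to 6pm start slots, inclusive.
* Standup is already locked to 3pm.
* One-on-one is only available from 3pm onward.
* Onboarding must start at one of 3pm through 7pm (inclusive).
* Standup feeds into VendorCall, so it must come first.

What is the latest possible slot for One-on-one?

One-on-one is available from 3pm; downstream work caps One-on-one at 6pm.
One-on-one at 4pm is achievable: One-on-one -> 4pm, Standup -> 3pm, Demo -> 5pm, VendorCall -> 6pm, Onboarding -> 7pm.
Nothing later works — the capacity limit rule out every slot after 4pm.

4pm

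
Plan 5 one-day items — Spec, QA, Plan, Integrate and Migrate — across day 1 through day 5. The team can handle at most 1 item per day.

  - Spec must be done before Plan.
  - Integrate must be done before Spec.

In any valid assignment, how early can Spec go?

Precedence pushes Spec to at least day 2; downstream work caps Spec at day 4.
Spec at day 2 is achievable: Integrate -> day 1, Plan -> day 3, QA -> day 4, Migrate -> day 5, Spec -> day 2.

day 2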